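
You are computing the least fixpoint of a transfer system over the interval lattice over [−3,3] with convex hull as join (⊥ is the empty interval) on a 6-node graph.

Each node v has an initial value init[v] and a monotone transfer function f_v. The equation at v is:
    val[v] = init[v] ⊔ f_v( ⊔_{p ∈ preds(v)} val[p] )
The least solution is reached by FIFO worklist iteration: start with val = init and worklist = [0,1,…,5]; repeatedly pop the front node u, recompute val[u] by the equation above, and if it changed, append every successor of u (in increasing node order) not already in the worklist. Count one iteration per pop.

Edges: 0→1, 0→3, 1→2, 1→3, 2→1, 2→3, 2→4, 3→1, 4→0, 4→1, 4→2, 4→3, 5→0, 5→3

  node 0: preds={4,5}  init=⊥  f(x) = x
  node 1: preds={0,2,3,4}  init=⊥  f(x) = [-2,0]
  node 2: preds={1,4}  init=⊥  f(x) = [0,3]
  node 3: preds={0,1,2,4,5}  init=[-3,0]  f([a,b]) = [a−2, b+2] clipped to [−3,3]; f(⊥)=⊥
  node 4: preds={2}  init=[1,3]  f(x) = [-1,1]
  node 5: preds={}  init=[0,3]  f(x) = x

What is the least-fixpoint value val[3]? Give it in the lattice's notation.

Trace (11 dequeues):
  [1] u=0 | in [0,3] | out [0,3] | prev ⊥ | push {}
  [2] u=1 | in [-3,3] | out [-2,0] | prev ⊥ | push {}
  [3] u=2 | in [-2,3] | out [0,3] | prev ⊥ | push {1}
  [4] u=3 | in [-2,3] | out [-3,3] | prev [-3,0] | push {}
  [5] u=4 | in [0,3] | out [-1,3] | prev [1,3] | push {0,2,3}
  [6] u=5 | in ⊥ | out [0,3] | ==
  [7] u=1 | in [-3,3] | out [-2,0] | ==
  [8] u=0 | in [-1,3] | out [-1,3] | prev [0,3] | push {1}
  [9] u=2 | in [-2,3] | out [0,3] | ==
  [10] u=3 | in [-2,3] | out [-3,3] | ==
  [11] u=1 | in [-3,3] | out [-2,0] | ==

Converged values:
  [0] [-1,3]
  [1] [-2,0]
  [2] [0,3]
  [3] [-3,3]
  [4] [-1,3]
  [5] [0,3]

[-3,3]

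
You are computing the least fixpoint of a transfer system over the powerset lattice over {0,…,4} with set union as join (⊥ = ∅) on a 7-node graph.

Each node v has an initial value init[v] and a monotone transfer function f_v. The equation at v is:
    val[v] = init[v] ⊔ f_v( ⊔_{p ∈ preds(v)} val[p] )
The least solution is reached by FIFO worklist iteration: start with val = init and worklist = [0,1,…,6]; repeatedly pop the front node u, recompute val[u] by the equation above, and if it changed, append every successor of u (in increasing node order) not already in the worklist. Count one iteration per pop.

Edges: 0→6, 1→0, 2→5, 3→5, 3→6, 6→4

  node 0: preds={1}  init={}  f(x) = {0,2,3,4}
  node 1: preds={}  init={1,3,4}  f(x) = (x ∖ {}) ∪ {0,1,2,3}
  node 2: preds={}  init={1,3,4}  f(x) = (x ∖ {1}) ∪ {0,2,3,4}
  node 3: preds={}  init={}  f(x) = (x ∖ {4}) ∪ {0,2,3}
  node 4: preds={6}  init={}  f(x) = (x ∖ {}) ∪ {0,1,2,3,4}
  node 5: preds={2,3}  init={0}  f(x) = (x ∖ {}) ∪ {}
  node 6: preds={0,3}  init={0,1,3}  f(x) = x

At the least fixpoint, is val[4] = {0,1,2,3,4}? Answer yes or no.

Trace (9 dequeues):
  [1] u=0 | in {1,3,4} | out {0,2,3,4} | prev {} | push {}
  [2] u=1 | in {} | out {0,1,2,3,4} | prev {1,3,4} | push {0}
  [3] u=2 | in {} | out {0,1,2,3,4} | prev {1,3,4} | push {}
  [4] u=3 | in {} | out {0,2,3} | prev {} | push {}
  [5] u=4 | in {0,1,3} | out {0,1,2,3,4} | prev {} | push {}
  [6] u=5 | in {0,1,2,3,4} | out {0,1,2,3,4} | prev {0} | push {}
  [7] u=6 | in {0,2,3,4} | out {0,1,2,3,4} | prev {0,1,3} | push {4}
  [8] u=0 | in {0,1,2,3,4} | out {0,2,3,4} | ==
  [9] u=4 | in {0,1,2,3,4} | out {0,1,2,3,4} | ==

Converged values:
  [0] {0,2,3,4}
  [1] {0,1,2,3,4}
  [2] {0,1,2,3,4}
  [3] {0,2,3}
  [4] {0,1,2,3,4}
  [5] {0,1,2,3,4}
  [6] {0,1,2,3,4}

yes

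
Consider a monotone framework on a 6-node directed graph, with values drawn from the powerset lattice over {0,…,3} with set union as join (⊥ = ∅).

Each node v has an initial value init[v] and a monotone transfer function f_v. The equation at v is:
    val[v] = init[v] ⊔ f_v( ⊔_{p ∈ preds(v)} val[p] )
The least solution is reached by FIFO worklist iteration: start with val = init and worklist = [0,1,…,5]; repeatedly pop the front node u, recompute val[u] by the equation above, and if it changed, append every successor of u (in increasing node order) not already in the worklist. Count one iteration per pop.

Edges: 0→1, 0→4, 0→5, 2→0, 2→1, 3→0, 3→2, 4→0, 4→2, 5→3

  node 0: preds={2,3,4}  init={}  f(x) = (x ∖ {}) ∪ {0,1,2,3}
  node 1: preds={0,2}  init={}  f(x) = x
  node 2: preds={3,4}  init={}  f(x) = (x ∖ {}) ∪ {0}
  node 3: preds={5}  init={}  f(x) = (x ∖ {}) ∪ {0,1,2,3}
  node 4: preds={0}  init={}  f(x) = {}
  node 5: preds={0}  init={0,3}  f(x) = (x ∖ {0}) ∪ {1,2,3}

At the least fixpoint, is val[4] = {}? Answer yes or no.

Trace (12 dequeues):
  [1] u=0 | in {} | out {0,1,2,3} | prev {} | push {}
  [2] u=1 | in {0,1,2,3} | out {0,1,2,3} | prev {} | push {}
  [3] u=2 | in {} | out {0} | prev {} | push {0,1}
  [4] u=3 | in {0,3} | out {0,1,2,3} | prev {} | push {2}
  [5] u=4 | in {0,1,2,3} | out {} | ==
  [6] u=5 | in {0,1,2,3} | out {0,1,2,3} | prev {0,3} | push {3}
  [7] u=0 | in {0,1,2,3} | out {0,1,2,3} | ==
  [8] u=1 | in {0,1,2,3} | out {0,1,2,3} | ==
  [9] u=2 | in {0,1,2,3} | out {0,1,2,3} | prev {0} | push {0,1}
  [10] u=3 | in {0,1,2,3} | out {0,1,2,3} | ==
  [11] u=0 | in {0,1,2,3} | out {0,1,2,3} | ==
  [12] u=1 | in {0,1,2,3} | out {0,1,2,3} | ==

Converged values:
  [0] {0,1,2,3}
  [1] {0,1,2,3}
  [2] {0,1,2,3}
  [3] {0,1,2,3}
  [4] {}
  [5] {0,1,2,3}

yes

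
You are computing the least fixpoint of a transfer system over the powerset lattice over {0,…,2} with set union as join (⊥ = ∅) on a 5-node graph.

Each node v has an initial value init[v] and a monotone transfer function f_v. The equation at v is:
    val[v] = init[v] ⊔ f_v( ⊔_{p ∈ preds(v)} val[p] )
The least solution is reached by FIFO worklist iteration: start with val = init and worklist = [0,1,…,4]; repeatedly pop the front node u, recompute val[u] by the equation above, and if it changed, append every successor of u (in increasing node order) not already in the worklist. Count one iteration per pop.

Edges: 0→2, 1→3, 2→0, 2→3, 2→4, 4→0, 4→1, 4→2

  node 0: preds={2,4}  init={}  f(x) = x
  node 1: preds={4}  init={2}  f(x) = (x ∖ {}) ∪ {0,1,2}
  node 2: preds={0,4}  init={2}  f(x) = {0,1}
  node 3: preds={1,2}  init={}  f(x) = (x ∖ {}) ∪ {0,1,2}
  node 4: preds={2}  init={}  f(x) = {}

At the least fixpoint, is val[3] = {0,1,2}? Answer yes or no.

yes

Iteration log — 7 steps:
  step 1. node 0  ⊔preds={2}  new={2}  old={}  +wl: 
  step 2. node 1  ⊔preds={}  new={0,1,2}  old={2}  +wl: 
  step 3. node 2  ⊔preds={2}  new={0,1,2}  old={2}  +wl: 0
  step 4. node 3  ⊔preds={0,1,2}  new={0,1,2}  old={}  +wl: 
  step 5. node 4  ⊔preds={0,1,2}  new={}  stable
  step 6. node 0  ⊔preds={0,1,2}  new={0,1,2}  old={2}  +wl: 2
  step 7. node 2  ⊔preds={0,1,2}  new={0,1,2}  stable

Least fixpoint reached:
  node 0: {0,1,2}
  node 1: {0,1,2}
  node 2: {0,1,2}
  node 3: {0,1,2}
  node 4: {}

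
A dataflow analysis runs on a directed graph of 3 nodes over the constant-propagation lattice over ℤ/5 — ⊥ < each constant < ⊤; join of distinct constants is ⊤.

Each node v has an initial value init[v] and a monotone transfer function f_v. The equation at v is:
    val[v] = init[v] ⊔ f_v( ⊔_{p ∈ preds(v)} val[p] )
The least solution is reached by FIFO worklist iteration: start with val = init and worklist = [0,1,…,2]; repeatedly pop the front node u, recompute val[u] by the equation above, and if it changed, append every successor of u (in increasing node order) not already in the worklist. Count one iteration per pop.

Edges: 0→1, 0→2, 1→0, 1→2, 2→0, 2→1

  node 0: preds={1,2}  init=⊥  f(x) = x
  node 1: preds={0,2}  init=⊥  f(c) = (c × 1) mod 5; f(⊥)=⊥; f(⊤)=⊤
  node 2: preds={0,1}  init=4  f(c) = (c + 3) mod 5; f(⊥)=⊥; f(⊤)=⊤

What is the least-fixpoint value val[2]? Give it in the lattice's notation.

⊤

Iteration log — 7 steps:
  step 1. node 0  ⊔preds=4  new=4  old=⊥  +wl: 
  step 2. node 1  ⊔preds=4  new=4  old=⊥  +wl: 0
  step 3. node 2  ⊔preds=4  new=⊤  old=4  +wl: 1
  step 4. node 0  ⊔preds=⊤  new=⊤  old=4  +wl: 2
  step 5. node 1  ⊔preds=⊤  new=⊤  old=4  +wl: 0
  step 6. node 2  ⊔preds=⊤  new=⊤  stable
  step 7. node 0  ⊔preds=⊤  new=⊤  stable

Least fixpoint reached:
  node 0: ⊤
  node 1: ⊤
  node 2: ⊤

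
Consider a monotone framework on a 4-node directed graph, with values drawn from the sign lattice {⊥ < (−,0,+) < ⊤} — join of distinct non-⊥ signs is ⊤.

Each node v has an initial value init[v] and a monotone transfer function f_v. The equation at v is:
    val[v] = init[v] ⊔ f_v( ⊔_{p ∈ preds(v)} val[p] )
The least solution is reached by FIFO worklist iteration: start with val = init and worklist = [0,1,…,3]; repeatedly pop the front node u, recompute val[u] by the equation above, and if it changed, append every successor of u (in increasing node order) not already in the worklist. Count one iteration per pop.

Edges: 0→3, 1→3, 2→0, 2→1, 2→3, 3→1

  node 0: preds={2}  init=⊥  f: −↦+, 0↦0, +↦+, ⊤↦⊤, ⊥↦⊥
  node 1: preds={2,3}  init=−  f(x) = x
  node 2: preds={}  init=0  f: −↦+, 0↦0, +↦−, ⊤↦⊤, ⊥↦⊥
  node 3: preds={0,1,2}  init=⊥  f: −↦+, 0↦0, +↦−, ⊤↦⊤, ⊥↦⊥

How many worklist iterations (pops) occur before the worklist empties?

5

Trace (5 dequeues):
  [1] u=0 | in 0 | out 0 | prev ⊥ | push {}
  [2] u=1 | in 0 | out ⊤ | prev − | push {}
  [3] u=2 | in ⊥ | out 0 | ==
  [4] u=3 | in ⊤ | out ⊤ | prev ⊥ | push {1}
  [5] u=1 | in ⊤ | out ⊤ | ==

Converged values:
  [0] 0
  [1] ⊤
  [2] 0
  [3] ⊤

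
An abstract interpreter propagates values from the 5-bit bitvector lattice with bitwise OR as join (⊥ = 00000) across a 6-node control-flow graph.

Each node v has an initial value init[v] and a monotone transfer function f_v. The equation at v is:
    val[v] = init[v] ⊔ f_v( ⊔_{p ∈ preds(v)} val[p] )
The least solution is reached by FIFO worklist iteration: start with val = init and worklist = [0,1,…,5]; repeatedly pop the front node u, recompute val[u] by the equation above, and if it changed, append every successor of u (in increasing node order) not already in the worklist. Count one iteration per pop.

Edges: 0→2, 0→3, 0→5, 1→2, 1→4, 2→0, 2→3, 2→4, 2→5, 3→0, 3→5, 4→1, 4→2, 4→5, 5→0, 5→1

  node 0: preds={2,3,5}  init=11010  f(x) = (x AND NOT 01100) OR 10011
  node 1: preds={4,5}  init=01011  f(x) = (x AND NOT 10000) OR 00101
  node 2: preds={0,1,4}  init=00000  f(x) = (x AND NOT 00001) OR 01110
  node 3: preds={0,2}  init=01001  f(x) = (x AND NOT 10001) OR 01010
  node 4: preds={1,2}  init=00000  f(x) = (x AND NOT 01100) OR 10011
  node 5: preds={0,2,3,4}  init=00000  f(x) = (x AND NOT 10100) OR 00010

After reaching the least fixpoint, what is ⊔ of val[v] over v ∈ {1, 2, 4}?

Iteration log — 9 steps:
  step 1. node 0  ⊔preds=01001  new=11011  old=11010  +wl: 
  step 2. node 1  ⊔preds=00000  new=01111  old=01011  +wl: 
  step 3. node 2  ⊔preds=11111  new=11110  old=00000  +wl: 0
  step 4. node 3  ⊔preds=11111  new=01111  old=01001  +wl: 
  step 5. node 4  ⊔preds=11111  new=10011  old=00000  +wl: 1,2
  step 6. node 5  ⊔preds=11111  new=01011  old=00000  +wl: 
  step 7. node 0  ⊔preds=11111  new=11011  stable
  step 8. node 1  ⊔preds=11011  new=01111  stable
  step 9. node 2  ⊔preds=11111  new=11110  stable

Least fixpoint reached:
  node 0: 11011
  node 1: 01111
  node 2: 11110
  node 3: 01111
  node 4: 10011
  node 5: 01011

11111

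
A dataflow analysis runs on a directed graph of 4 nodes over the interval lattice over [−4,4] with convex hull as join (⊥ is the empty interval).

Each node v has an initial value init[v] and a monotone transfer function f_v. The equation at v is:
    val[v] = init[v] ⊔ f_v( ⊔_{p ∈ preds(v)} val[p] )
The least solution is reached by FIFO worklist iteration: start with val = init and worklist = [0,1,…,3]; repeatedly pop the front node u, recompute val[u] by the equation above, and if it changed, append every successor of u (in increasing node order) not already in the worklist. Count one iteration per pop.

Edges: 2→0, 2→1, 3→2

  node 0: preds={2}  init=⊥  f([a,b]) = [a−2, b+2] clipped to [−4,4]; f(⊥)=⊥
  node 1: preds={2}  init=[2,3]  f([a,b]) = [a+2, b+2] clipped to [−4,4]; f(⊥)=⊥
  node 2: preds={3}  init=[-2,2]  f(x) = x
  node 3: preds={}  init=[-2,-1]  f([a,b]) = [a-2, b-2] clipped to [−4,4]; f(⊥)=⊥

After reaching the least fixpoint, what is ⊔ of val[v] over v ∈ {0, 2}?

Iteration log — 4 steps:
  step 1. node 0  ⊔preds=[-2,2]  new=[-4,4]  old=⊥  +wl: 
  step 2. node 1  ⊔preds=[-2,2]  new=[0,4]  old=[2,3]  +wl: 
  step 3. node 2  ⊔preds=[-2,-1]  new=[-2,2]  stable
  step 4. node 3  ⊔preds=⊥  new=[-2,-1]  stable

Least fixpoint reached:
  node 0: [-4,4]
  node 1: [0,4]
  node 2: [-2,2]
  node 3: [-2,-1]

[-4,4]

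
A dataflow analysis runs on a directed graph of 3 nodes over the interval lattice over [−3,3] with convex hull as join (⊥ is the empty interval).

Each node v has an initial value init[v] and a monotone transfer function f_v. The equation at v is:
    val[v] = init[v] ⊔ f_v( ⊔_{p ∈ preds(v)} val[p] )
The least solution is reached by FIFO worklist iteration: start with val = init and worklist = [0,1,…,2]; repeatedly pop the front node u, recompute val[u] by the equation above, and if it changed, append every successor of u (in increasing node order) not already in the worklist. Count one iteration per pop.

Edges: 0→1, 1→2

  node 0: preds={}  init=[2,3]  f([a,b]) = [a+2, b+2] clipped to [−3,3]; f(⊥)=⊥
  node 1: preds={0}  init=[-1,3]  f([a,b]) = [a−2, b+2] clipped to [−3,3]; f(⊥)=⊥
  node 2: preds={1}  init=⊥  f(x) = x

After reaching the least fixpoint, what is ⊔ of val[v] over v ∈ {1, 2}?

Trace (3 dequeues):
  [1] u=0 | in ⊥ | out [2,3] | ==
  [2] u=1 | in [2,3] | out [-1,3] | ==
  [3] u=2 | in [-1,3] | out [-1,3] | prev ⊥ | push {}

Converged values:
  [0] [2,3]
  [1] [-1,3]
  [2] [-1,3]

[-1,3]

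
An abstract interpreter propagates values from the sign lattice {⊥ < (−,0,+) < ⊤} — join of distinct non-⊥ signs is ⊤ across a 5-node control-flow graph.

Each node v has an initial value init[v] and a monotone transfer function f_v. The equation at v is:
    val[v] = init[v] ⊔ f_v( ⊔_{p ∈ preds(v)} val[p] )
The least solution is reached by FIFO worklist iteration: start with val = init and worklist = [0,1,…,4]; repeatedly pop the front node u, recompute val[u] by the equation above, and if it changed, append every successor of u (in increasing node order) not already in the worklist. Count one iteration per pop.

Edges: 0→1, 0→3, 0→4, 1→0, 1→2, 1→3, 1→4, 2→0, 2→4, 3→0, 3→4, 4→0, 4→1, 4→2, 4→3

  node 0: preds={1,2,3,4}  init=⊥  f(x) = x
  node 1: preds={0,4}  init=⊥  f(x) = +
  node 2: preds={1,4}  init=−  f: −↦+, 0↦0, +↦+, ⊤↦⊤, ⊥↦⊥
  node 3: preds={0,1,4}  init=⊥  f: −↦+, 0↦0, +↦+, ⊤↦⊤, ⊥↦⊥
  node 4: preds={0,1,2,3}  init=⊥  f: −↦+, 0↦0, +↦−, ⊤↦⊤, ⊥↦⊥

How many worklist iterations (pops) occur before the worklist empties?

10

Worklist (10 pops):
  #1 pop 0: in=− → − (was ⊥); enqueue []
  #2 pop 1: in=− → + (was ⊥); enqueue [0]
  #3 pop 2: in=+ → ⊤ (was −); enqueue []
  #4 pop 3: in=⊤ → ⊤ (was ⊥); enqueue []
  #5 pop 4: in=⊤ → ⊤ (was ⊥); enqueue [1,2,3]
  #6 pop 0: in=⊤ → ⊤ (was −); enqueue [4]
  #7 pop 1: in=⊤ → + (no change)
  #8 pop 2: in=⊤ → ⊤ (no change)
  #9 pop 3: in=⊤ → ⊤ (no change)
  #10 pop 4: in=⊤ → ⊤ (no change)

Fixpoint:
  val[0] = ⊤
  val[1] = +
  val[2] = ⊤
  val[3] = ⊤
  val[4] = ⊤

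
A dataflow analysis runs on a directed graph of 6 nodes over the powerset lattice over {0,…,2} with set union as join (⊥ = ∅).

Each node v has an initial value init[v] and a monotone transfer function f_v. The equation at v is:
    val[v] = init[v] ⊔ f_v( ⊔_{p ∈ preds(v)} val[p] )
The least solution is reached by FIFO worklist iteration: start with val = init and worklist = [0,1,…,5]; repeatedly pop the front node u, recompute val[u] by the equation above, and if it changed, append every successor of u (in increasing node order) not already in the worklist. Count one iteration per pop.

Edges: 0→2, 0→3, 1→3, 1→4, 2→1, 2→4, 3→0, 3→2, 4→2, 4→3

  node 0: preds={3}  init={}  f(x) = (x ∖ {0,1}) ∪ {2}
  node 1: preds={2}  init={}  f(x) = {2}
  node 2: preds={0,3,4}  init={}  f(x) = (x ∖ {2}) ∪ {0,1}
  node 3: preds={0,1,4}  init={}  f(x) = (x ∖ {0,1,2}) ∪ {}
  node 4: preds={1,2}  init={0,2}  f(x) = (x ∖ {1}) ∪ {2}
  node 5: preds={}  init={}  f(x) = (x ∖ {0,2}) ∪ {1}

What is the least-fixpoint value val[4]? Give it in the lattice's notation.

{0,2}

Trace (7 dequeues):
  [1] u=0 | in {} | out {2} | prev {} | push {}
  [2] u=1 | in {} | out {2} | prev {} | push {}
  [3] u=2 | in {0,2} | out {0,1} | prev {} | push {1}
  [4] u=3 | in {0,2} | out {} | ==
  [5] u=4 | in {0,1,2} | out {0,2} | ==
  [6] u=5 | in {} | out {1} | prev {} | push {}
  [7] u=1 | in {0,1} | out {2} | ==

Converged values:
  [0] {2}
  [1] {2}
  [2] {0,1}
  [3] {}
  [4] {0,2}
  [5] {1}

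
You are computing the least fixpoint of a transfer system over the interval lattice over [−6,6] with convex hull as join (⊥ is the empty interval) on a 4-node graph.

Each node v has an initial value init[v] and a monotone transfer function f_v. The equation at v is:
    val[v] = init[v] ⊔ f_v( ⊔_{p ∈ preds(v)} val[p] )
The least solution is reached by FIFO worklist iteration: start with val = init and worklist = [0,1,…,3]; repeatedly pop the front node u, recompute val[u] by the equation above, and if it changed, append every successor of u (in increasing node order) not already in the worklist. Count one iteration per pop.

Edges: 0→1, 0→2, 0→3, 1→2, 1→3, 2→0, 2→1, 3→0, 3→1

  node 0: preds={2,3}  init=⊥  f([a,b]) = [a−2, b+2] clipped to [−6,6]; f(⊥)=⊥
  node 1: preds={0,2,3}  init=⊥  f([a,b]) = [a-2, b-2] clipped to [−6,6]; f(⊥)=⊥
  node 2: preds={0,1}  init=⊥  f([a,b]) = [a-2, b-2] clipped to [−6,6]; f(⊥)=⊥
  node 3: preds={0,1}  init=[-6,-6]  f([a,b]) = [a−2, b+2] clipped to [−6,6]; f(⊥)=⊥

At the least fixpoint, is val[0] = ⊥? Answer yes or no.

no

Iteration log — 18 steps:
  step 1. node 0  ⊔preds=[-6,-6]  new=[-6,-4]  old=⊥  +wl: 
  step 2. node 1  ⊔preds=[-6,-4]  new=[-6,-6]  old=⊥  +wl: 
  step 3. node 2  ⊔preds=[-6,-4]  new=[-6,-6]  old=⊥  +wl: 0,1
  step 4. node 3  ⊔preds=[-6,-4]  new=[-6,-2]  old=[-6,-6]  +wl: 
  step 5. node 0  ⊔preds=[-6,-2]  new=[-6,0]  old=[-6,-4]  +wl: 2,3
  step 6. node 1  ⊔preds=[-6,0]  new=[-6,-2]  old=[-6,-6]  +wl: 
  step 7. node 2  ⊔preds=[-6,0]  new=[-6,-2]  old=[-6,-6]  +wl: 0,1
  step 8. node 3  ⊔preds=[-6,0]  new=[-6,2]  old=[-6,-2]  +wl: 
  step 9. node 0  ⊔preds=[-6,2]  new=[-6,4]  old=[-6,0]  +wl: 2,3
  step 10. node 1  ⊔preds=[-6,4]  new=[-6,2]  old=[-6,-2]  +wl: 
  step 11. node 2  ⊔preds=[-6,4]  new=[-6,2]  old=[-6,-2]  +wl: 0,1
  step 12. node 3  ⊔preds=[-6,4]  new=[-6,6]  old=[-6,2]  +wl: 
  step 13. node 0  ⊔preds=[-6,6]  new=[-6,6]  old=[-6,4]  +wl: 2,3
  step 14. node 1  ⊔preds=[-6,6]  new=[-6,4]  old=[-6,2]  +wl: 
  step 15. node 2  ⊔preds=[-6,6]  new=[-6,4]  old=[-6,2]  +wl: 0,1
  step 16. node 3  ⊔preds=[-6,6]  new=[-6,6]  stable
  step 17. node 0  ⊔preds=[-6,6]  new=[-6,6]  stable
  step 18. node 1  ⊔preds=[-6,6]  new=[-6,4]  stable

Least fixpoint reached:
  node 0: [-6,6]
  node 1: [-6,4]
  node 2: [-6,4]
  node 3: [-6,6]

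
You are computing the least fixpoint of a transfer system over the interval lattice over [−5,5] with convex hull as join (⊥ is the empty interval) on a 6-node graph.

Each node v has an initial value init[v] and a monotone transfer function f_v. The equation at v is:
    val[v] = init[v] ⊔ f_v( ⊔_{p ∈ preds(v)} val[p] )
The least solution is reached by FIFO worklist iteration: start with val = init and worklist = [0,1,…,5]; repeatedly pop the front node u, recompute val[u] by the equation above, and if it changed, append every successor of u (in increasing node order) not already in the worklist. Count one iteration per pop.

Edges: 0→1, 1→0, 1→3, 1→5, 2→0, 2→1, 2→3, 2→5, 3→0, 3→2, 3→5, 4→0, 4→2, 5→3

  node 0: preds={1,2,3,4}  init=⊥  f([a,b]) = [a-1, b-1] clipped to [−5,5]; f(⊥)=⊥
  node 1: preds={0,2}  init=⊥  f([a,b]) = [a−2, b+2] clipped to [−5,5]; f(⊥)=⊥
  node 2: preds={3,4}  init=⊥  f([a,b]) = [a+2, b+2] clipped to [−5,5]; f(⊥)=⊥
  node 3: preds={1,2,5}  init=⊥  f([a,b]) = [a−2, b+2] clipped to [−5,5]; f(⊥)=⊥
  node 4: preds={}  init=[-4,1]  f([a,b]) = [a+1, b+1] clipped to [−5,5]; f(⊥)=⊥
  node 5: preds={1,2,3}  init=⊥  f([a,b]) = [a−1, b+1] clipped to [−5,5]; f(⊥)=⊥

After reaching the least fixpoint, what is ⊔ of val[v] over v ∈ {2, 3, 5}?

Trace (13 dequeues):
  [1] u=0 | in [-4,1] | out [-5,0] | prev ⊥ | push {}
  [2] u=1 | in [-5,0] | out [-5,2] | prev ⊥ | push {0}
  [3] u=2 | in [-4,1] | out [-2,3] | prev ⊥ | push {1}
  [4] u=3 | in [-5,3] | out [-5,5] | prev ⊥ | push {2}
  [5] u=4 | in ⊥ | out [-4,1] | ==
  [6] u=5 | in [-5,5] | out [-5,5] | prev ⊥ | push {3}
  [7] u=0 | in [-5,5] | out [-5,4] | prev [-5,0] | push {}
  [8] u=1 | in [-5,4] | out [-5,5] | prev [-5,2] | push {0,5}
  [9] u=2 | in [-5,5] | out [-3,5] | prev [-2,3] | push {1}
  [10] u=3 | in [-5,5] | out [-5,5] | ==
  [11] u=0 | in [-5,5] | out [-5,4] | ==
  [12] u=5 | in [-5,5] | out [-5,5] | ==
  [13] u=1 | in [-5,5] | out [-5,5] | ==

Converged values:
  [0] [-5,4]
  [1] [-5,5]
  [2] [-3,5]
  [3] [-5,5]
  [4] [-4,1]
  [5] [-5,5]

[-5,5]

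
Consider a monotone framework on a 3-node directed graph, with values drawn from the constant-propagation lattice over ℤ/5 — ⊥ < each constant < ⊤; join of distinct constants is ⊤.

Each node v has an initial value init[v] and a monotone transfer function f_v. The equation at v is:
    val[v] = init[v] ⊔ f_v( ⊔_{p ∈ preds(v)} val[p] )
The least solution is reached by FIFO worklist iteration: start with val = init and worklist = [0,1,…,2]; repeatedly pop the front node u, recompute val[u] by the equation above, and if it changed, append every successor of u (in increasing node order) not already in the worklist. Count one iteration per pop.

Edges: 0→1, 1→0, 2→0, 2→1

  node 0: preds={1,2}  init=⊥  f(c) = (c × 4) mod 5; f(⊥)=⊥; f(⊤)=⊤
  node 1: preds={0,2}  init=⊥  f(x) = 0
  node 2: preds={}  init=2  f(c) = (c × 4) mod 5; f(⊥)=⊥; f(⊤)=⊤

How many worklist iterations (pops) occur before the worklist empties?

Trace (5 dequeues):
  [1] u=0 | in 2 | out 3 | prev ⊥ | push {}
  [2] u=1 | in ⊤ | out 0 | prev ⊥ | push {0}
  [3] u=2 | in ⊥ | out 2 | ==
  [4] u=0 | in ⊤ | out ⊤ | prev 3 | push {1}
  [5] u=1 | in ⊤ | out 0 | ==

Converged values:
  [0] ⊤
  [1] 0
  [2] 2

5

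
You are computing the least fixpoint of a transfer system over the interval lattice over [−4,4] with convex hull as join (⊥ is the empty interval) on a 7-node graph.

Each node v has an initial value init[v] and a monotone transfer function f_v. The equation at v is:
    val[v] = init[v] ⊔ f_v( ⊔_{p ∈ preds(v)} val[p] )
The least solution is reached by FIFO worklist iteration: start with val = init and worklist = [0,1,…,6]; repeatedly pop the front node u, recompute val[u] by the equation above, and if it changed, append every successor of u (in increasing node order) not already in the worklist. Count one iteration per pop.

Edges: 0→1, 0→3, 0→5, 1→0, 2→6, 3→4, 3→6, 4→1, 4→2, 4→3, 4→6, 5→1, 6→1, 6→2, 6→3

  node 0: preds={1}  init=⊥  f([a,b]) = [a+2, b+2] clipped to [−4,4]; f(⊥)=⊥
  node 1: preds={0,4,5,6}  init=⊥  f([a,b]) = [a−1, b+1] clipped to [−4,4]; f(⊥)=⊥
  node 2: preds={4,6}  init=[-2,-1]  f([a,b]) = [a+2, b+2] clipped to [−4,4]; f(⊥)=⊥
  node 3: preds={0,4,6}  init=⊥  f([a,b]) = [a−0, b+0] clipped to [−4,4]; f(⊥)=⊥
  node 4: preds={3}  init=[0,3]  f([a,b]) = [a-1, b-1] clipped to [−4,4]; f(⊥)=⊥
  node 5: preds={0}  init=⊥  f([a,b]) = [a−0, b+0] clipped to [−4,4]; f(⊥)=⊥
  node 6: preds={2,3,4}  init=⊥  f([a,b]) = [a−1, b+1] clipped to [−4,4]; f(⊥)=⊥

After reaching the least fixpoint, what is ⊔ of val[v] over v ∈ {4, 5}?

[-4,4]

Worklist (22 pops):
  #1 pop 0: in=⊥ → ⊥ (no change)
  #2 pop 1: in=[0,3] → [-1,4] (was ⊥); enqueue [0]
  #3 pop 2: in=[0,3] → [-2,4] (was [-2,-1]); enqueue []
  #4 pop 3: in=[0,3] → [0,3] (was ⊥); enqueue []
  #5 pop 4: in=[0,3] → [-1,3] (was [0,3]); enqueue [1,2,3]
  #6 pop 5: in=⊥ → ⊥ (no change)
  #7 pop 6: in=[-2,4] → [-3,4] (was ⊥); enqueue []
  #8 pop 0: in=[-1,4] → [1,4] (was ⊥); enqueue [5]
  #9 pop 1: in=[-3,4] → [-4,4] (was [-1,4]); enqueue [0]
  #10 pop 2: in=[-3,4] → [-2,4] (no change)
  #11 pop 3: in=[-3,4] → [-3,4] (was [0,3]); enqueue [4,6]
  #12 pop 5: in=[1,4] → [1,4] (was ⊥); enqueue [1]
  #13 pop 0: in=[-4,4] → [-2,4] (was [1,4]); enqueue [3,5]
  #14 pop 4: in=[-3,4] → [-4,3] (was [-1,3]); enqueue [2]
  #15 pop 6: in=[-4,4] → [-4,4] (was [-3,4]); enqueue []
  #16 pop 1: in=[-4,4] → [-4,4] (no change)
  #17 pop 3: in=[-4,4] → [-4,4] (was [-3,4]); enqueue [4,6]
  #18 pop 5: in=[-2,4] → [-2,4] (was [1,4]); enqueue [1]
  #19 pop 2: in=[-4,4] → [-2,4] (no change)
  #20 pop 4: in=[-4,4] → [-4,3] (no change)
  #21 pop 6: in=[-4,4] → [-4,4] (no change)
  #22 pop 1: in=[-4,4] → [-4,4] (no change)

Fixpoint:
  val[0] = [-2,4]
  val[1] = [-4,4]
  val[2] = [-2,4]
  val[3] = [-4,4]
  val[4] = [-4,3]
  val[5] = [-2,4]
  val[6] = [-4,4]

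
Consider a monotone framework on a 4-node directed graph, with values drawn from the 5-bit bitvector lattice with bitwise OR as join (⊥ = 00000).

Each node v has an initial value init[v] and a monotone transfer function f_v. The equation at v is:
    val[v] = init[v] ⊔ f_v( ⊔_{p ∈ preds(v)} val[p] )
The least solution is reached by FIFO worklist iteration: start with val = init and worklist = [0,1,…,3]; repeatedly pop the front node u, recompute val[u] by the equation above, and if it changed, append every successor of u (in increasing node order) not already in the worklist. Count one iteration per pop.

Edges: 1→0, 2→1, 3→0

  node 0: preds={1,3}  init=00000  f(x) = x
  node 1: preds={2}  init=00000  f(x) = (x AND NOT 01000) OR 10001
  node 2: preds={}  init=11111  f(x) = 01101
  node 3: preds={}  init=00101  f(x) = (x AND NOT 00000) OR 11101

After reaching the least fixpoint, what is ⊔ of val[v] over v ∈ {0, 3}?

11111

Worklist (5 pops):
  #1 pop 0: in=00101 → 00101 (was 00000); enqueue []
  #2 pop 1: in=11111 → 10111 (was 00000); enqueue [0]
  #3 pop 2: in=00000 → 11111 (no change)
  #4 pop 3: in=00000 → 11101 (was 00101); enqueue []
  #5 pop 0: in=11111 → 11111 (was 00101); enqueue []

Fixpoint:
  val[0] = 11111
  val[1] = 10111
  val[2] = 11111
  val[3] = 11101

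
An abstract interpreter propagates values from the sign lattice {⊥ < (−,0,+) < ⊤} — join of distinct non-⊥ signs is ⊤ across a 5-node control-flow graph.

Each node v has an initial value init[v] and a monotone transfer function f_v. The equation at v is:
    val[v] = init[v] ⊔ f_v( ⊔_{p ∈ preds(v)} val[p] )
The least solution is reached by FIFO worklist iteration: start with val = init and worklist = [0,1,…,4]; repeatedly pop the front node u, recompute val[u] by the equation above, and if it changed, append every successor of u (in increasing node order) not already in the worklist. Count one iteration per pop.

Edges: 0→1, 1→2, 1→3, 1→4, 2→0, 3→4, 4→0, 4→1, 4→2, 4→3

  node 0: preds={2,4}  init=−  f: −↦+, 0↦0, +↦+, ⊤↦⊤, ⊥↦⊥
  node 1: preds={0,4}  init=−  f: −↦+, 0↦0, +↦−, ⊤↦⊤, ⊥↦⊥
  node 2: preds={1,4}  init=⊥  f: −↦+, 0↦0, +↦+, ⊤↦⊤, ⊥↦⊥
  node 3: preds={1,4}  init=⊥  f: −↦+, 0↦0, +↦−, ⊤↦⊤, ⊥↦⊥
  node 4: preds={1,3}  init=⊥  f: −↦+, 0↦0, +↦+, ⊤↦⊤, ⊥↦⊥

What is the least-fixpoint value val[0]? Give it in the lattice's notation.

⊤

Worklist (9 pops):
  #1 pop 0: in=⊥ → − (no change)
  #2 pop 1: in=− → ⊤ (was −); enqueue []
  #3 pop 2: in=⊤ → ⊤ (was ⊥); enqueue [0]
  #4 pop 3: in=⊤ → ⊤ (was ⊥); enqueue []
  #5 pop 4: in=⊤ → ⊤ (was ⊥); enqueue [1,2,3]
  #6 pop 0: in=⊤ → ⊤ (was −); enqueue []
  #7 pop 1: in=⊤ → ⊤ (no change)
  #8 pop 2: in=⊤ → ⊤ (no change)
  #9 pop 3: in=⊤ → ⊤ (no change)

Fixpoint:
  val[0] = ⊤
  val[1] = ⊤
  val[2] = ⊤
  val[3] = ⊤
  val[4] = ⊤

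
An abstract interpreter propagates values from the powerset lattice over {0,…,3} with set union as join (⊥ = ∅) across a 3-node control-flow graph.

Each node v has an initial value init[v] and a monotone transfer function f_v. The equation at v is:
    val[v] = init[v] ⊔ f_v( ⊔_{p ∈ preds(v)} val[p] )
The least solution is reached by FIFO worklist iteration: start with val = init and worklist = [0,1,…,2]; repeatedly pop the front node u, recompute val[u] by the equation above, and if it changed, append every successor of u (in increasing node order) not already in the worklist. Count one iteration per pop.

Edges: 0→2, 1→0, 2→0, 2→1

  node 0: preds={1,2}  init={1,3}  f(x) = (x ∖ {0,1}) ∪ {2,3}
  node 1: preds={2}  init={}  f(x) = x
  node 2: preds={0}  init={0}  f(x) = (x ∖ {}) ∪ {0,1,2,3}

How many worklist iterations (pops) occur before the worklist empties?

Iteration log — 6 steps:
  step 1. node 0  ⊔preds={0}  new={1,2,3}  old={1,3}  +wl: 
  step 2. node 1  ⊔preds={0}  new={0}  old={}  +wl: 0
  step 3. node 2  ⊔preds={1,2,3}  new={0,1,2,3}  old={0}  +wl: 1
  step 4. node 0  ⊔preds={0,1,2,3}  new={1,2,3}  stable
  step 5. node 1  ⊔preds={0,1,2,3}  new={0,1,2,3}  old={0}  +wl: 0
  step 6. node 0  ⊔preds={0,1,2,3}  new={1,2,3}  stable

Least fixpoint reached:
  node 0: {1,2,3}
  node 1: {0,1,2,3}
  node 2: {0,1,2,3}

6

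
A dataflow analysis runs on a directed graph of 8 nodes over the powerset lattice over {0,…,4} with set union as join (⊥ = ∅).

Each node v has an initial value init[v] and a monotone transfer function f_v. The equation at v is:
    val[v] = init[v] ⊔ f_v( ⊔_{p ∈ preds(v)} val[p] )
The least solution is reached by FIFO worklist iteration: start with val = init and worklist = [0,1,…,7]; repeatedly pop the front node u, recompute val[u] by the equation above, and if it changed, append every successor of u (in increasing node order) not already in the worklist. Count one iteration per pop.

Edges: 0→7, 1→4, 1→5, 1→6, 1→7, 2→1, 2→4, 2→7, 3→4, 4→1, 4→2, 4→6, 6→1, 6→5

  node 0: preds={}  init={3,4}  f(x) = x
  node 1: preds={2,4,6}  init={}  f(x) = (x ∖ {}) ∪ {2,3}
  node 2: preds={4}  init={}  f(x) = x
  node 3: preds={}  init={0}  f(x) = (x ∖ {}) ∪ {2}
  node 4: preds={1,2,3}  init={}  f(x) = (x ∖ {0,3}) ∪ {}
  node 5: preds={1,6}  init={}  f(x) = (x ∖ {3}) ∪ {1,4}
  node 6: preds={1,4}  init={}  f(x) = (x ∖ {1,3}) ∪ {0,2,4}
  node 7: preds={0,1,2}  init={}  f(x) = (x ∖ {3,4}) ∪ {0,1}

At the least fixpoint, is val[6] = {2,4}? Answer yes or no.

no

Iteration log — 19 steps:
  step 1. node 0  ⊔preds={}  new={3,4}  stable
  step 2. node 1  ⊔preds={}  new={2,3}  old={}  +wl: 
  step 3. node 2  ⊔preds={}  new={}  stable
  step 4. node 3  ⊔preds={}  new={0,2}  old={0}  +wl: 
  step 5. node 4  ⊔preds={0,2,3}  new={2}  old={}  +wl: 1,2
  step 6. node 5  ⊔preds={2,3}  new={1,2,4}  old={}  +wl: 
  step 7. node 6  ⊔preds={2,3}  new={0,2,4}  old={}  +wl: 5
  step 8. node 7  ⊔preds={2,3,4}  new={0,1,2}  old={}  +wl: 
  step 9. node 1  ⊔preds={0,2,4}  new={0,2,3,4}  old={2,3}  +wl: 4,6,7
  step 10. node 2  ⊔preds={2}  new={2}  old={}  +wl: 1
  step 11. node 5  ⊔preds={0,2,3,4}  new={0,1,2,4}  old={1,2,4}  +wl: 
  step 12. node 4  ⊔preds={0,2,3,4}  new={2,4}  old={2}  +wl: 2
  step 13. node 6  ⊔preds={0,2,3,4}  new={0,2,4}  stable
  step 14. node 7  ⊔preds={0,2,3,4}  new={0,1,2}  stable
  step 15. node 1  ⊔preds={0,2,4}  new={0,2,3,4}  stable
  step 16. node 2  ⊔preds={2,4}  new={2,4}  old={2}  +wl: 1,4,7
  step 17. node 1  ⊔preds={0,2,4}  new={0,2,3,4}  stable
  step 18. node 4  ⊔preds={0,2,3,4}  new={2,4}  stable
  step 19. node 7  ⊔preds={0,2,3,4}  new={0,1,2}  stable

Least fixpoint reached:
  node 0: {3,4}
  node 1: {0,2,3,4}
  node 2: {2,4}
  node 3: {0,2}
  node 4: {2,4}
  node 5: {0,1,2,4}
  node 6: {0,2,4}
  node 7: {0,1,2}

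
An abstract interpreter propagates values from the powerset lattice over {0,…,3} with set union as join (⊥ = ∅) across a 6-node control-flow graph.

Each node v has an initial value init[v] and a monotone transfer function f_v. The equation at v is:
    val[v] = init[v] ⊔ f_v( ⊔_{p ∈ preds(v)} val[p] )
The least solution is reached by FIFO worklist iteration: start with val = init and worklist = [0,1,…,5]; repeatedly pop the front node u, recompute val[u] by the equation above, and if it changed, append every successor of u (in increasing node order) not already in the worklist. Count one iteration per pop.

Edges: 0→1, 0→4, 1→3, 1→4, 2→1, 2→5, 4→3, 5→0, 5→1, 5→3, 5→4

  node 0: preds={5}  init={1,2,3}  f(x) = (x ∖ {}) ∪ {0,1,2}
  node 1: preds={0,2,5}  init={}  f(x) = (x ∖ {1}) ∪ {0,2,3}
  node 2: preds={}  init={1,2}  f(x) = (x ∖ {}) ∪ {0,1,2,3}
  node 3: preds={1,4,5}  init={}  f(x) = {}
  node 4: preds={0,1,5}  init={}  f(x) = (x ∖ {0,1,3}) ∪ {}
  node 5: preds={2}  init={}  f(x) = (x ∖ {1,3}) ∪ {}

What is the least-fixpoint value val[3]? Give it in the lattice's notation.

{}

Trace (10 dequeues):
  [1] u=0 | in {} | out {0,1,2,3} | prev {1,2,3} | push {}
  [2] u=1 | in {0,1,2,3} | out {0,2,3} | prev {} | push {}
  [3] u=2 | in {} | out {0,1,2,3} | prev {1,2} | push {1}
  [4] u=3 | in {0,2,3} | out {} | ==
  [5] u=4 | in {0,1,2,3} | out {2} | prev {} | push {3}
  [6] u=5 | in {0,1,2,3} | out {0,2} | prev {} | push {0,4}
  [7] u=1 | in {0,1,2,3} | out {0,2,3} | ==
  [8] u=3 | in {0,2,3} | out {} | ==
  [9] u=0 | in {0,2} | out {0,1,2,3} | ==
  [10] u=4 | in {0,1,2,3} | out {2} | ==

Converged values:
  [0] {0,1,2,3}
  [1] {0,2,3}
  [2] {0,1,2,3}
  [3] {}
  [4] {2}
  [5] {0,2}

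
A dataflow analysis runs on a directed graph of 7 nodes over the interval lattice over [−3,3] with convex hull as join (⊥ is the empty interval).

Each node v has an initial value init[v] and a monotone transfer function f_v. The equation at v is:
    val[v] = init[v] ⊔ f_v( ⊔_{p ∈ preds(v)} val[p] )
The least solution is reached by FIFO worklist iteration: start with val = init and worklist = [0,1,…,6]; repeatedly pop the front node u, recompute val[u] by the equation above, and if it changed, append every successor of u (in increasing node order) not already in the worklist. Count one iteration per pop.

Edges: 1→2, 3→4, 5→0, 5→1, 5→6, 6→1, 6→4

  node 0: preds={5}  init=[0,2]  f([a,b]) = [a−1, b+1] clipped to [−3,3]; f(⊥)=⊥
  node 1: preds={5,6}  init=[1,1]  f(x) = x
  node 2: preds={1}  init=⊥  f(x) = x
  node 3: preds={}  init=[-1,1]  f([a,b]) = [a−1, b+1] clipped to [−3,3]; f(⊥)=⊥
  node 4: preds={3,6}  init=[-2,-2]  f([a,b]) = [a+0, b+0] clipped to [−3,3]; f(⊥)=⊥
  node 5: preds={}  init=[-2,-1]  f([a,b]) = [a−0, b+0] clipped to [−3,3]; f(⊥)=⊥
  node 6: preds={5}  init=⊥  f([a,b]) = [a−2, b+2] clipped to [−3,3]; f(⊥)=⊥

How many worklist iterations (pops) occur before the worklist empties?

Trace (10 dequeues):
  [1] u=0 | in [-2,-1] | out [-3,2] | prev [0,2] | push {}
  [2] u=1 | in [-2,-1] | out [-2,1] | prev [1,1] | push {}
  [3] u=2 | in [-2,1] | out [-2,1] | prev ⊥ | push {}
  [4] u=3 | in ⊥ | out [-1,1] | ==
  [5] u=4 | in [-1,1] | out [-2,1] | prev [-2,-2] | push {}
  [6] u=5 | in ⊥ | out [-2,-1] | ==
  [7] u=6 | in [-2,-1] | out [-3,1] | prev ⊥ | push {1,4}
  [8] u=1 | in [-3,1] | out [-3,1] | prev [-2,1] | push {2}
  [9] u=4 | in [-3,1] | out [-3,1] | prev [-2,1] | push {}
  [10] u=2 | in [-3,1] | out [-3,1] | prev [-2,1] | push {}

Converged values:
  [0] [-3,2]
  [1] [-3,1]
  [2] [-3,1]
  [3] [-1,1]
  [4] [-3,1]
  [5] [-2,-1]
  [6] [-3,1]

10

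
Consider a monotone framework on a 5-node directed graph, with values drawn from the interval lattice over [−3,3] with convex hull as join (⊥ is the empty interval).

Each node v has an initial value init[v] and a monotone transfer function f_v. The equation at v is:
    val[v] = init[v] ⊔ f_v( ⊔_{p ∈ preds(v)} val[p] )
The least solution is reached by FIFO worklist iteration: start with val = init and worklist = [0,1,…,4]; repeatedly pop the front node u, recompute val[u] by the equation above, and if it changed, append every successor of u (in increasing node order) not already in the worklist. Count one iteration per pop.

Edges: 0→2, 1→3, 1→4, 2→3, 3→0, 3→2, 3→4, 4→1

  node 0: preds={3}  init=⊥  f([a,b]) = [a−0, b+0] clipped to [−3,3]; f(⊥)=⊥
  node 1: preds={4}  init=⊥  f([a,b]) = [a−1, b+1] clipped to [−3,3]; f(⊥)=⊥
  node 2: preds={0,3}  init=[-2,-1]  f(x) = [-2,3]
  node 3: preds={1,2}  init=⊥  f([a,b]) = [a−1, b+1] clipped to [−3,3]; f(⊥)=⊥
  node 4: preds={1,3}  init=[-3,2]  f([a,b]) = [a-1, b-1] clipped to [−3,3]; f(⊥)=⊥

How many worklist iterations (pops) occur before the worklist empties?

Trace (7 dequeues):
  [1] u=0 | in ⊥ | out ⊥ | ==
  [2] u=1 | in [-3,2] | out [-3,3] | prev ⊥ | push {}
  [3] u=2 | in ⊥ | out [-2,3] | prev [-2,-1] | push {}
  [4] u=3 | in [-3,3] | out [-3,3] | prev ⊥ | push {0,2}
  [5] u=4 | in [-3,3] | out [-3,2] | ==
  [6] u=0 | in [-3,3] | out [-3,3] | prev ⊥ | push {}
  [7] u=2 | in [-3,3] | out [-2,3] | ==

Converged values:
  [0] [-3,3]
  [1] [-3,3]
  [2] [-2,3]
  [3] [-3,3]
  [4] [-3,2]

7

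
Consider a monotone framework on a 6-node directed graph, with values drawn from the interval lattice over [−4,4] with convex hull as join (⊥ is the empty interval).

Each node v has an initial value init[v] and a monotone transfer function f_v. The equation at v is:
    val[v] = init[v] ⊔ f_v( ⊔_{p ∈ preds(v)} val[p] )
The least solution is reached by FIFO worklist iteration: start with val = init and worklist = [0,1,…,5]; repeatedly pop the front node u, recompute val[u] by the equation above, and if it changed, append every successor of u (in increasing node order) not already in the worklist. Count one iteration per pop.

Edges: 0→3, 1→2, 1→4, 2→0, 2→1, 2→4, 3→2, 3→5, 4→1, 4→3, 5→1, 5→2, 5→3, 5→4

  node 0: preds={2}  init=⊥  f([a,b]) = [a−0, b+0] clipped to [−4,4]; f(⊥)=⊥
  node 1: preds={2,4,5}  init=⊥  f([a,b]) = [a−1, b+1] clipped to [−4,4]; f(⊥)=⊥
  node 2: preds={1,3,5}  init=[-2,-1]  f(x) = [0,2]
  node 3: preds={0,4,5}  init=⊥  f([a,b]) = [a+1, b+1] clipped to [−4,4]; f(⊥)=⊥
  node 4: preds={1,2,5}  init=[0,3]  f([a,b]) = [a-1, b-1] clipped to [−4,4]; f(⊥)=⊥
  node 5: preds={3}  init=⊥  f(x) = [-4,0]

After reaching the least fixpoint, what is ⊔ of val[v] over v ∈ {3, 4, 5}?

[-4,4]

Trace (13 dequeues):
  [1] u=0 | in [-2,-1] | out [-2,-1] | prev ⊥ | push {}
  [2] u=1 | in [-2,3] | out [-3,4] | prev ⊥ | push {}
  [3] u=2 | in [-3,4] | out [-2,2] | prev [-2,-1] | push {0,1}
  [4] u=3 | in [-2,3] | out [-1,4] | prev ⊥ | push {2}
  [5] u=4 | in [-3,4] | out [-4,3] | prev [0,3] | push {3}
  [6] u=5 | in [-1,4] | out [-4,0] | prev ⊥ | push {4}
  [7] u=0 | in [-2,2] | out [-2,2] | prev [-2,-1] | push {}
  [8] u=1 | in [-4,3] | out [-4,4] | prev [-3,4] | push {}
  [9] u=2 | in [-4,4] | out [-2,2] | ==
  [10] u=3 | in [-4,3] | out [-3,4] | prev [-1,4] | push {2,5}
  [11] u=4 | in [-4,4] | out [-4,3] | ==
  [12] u=2 | in [-4,4] | out [-2,2] | ==
  [13] u=5 | in [-3,4] | out [-4,0] | ==

Converged values:
  [0] [-2,2]
  [1] [-4,4]
  [2] [-2,2]
  [3] [-3,4]
  [4] [-4,3]
  [5] [-4,0]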